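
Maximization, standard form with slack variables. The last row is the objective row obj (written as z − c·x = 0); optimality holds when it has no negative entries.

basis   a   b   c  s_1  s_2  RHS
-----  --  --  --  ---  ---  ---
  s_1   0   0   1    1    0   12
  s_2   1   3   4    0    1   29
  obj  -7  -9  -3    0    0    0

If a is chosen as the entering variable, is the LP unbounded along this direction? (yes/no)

no

Column a has positive entries in row(s) 2, so the ratio test bounds it — not unbounded.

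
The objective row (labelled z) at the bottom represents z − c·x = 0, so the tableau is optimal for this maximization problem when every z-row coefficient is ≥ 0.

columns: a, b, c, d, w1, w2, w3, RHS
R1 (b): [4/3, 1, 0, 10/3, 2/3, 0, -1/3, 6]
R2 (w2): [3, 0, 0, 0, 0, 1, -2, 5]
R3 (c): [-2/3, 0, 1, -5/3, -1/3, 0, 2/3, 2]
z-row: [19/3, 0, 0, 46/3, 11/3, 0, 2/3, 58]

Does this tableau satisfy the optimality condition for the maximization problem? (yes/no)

Every z-row coefficient is ≥ 0, so the tableau is optimal.

yes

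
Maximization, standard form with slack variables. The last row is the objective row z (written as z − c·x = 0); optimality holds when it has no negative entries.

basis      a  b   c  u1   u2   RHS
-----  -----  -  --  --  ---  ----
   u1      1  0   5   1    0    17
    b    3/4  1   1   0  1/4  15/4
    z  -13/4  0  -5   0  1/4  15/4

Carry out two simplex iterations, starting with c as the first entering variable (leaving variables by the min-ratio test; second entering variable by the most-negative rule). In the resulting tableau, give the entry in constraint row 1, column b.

Ratio test on column c — row 1: 17/5 = 17/5; row 2: (15/4)/1 = 15/4. Minimum is 17/5 at row 1 (u1 leaves); pivot element 5.
Divide row 1 by 5; eliminate column c from the other rows.
Second iteration: most negative z-row entry is -9/4 in column a, so a enters.
Ratio test on column a — row 1: (17/5)/(1/5) = 17; row 2: (7/20)/(11/20) = 7/11. Minimum is 7/11 at row 2 (b leaves); pivot element 11/20.
Divide row 2 by 11/20; eliminate column a from the other rows.
After both pivots, the entry at constraint row 1, column b is -4/11.

-4/11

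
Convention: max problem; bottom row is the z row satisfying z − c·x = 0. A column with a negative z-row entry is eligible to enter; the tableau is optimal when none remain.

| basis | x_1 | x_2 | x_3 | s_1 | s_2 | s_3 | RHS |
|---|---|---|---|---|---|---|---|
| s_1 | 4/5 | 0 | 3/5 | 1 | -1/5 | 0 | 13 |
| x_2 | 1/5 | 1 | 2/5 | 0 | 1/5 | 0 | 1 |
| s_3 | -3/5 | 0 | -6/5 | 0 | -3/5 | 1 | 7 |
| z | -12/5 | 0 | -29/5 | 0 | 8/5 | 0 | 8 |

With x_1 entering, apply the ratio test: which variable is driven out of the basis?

x_2

Column x_1 entries and ratios — s_1: 13/(4/5) = 65/4; x_2: 1/(1/5) = 5; s_3: -3/5 ≤ 0, skip.
Smallest ratio is 5 in the row of x_2, so x_2 leaves.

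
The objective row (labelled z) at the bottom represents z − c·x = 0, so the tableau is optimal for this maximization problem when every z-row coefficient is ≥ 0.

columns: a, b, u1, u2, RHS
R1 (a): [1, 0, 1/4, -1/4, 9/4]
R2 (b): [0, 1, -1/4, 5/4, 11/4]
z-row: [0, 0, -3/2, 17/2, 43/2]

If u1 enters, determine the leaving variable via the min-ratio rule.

a

Column u1 entries and ratios — a: (9/4)/(1/4) = 9; b: -1/4 ≤ 0, skip.
Smallest ratio is 9 in the row of a, so a leaves.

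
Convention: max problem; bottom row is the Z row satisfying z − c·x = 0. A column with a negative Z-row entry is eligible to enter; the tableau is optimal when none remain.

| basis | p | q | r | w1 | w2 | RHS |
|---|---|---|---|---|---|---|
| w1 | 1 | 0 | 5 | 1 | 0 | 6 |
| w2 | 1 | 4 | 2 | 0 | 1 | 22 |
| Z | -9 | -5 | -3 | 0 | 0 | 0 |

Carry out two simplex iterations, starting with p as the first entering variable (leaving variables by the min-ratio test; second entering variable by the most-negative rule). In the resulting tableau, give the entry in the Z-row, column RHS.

Ratio test on column p — row 1: 6/1 = 6; row 2: 22/1 = 22. Minimum is 6 at row 1 (w1 leaves); pivot element 1.
Divide row 1 by 1; eliminate column p from the other rows.
Second iteration: most negative Z-row entry is -5 in column q, so q enters.
Ratio test on column q — row 1: entry 0 ≤ 0; row 2: 16/4 = 4. Minimum is 4 at row 2 (w2 leaves); pivot element 4.
Divide row 2 by 4; eliminate column q from the other rows.
After both pivots, the entry at the Z-row, column RHS is 74.

74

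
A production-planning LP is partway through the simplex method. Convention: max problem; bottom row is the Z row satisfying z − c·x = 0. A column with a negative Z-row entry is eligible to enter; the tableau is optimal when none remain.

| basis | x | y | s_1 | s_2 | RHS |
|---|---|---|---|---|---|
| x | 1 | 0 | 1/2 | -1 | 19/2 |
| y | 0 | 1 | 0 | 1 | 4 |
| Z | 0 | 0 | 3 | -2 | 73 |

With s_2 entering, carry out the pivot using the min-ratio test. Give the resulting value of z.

81

Ratio test on column s_2 — row 1: entry -1 ≤ 0; row 2: 4/1 = 4. Minimum is 4 at row 2 (y leaves); pivot element 1.
Pivot on row 2; the Z-row RHS becomes 73 − (-2)·4 = 81.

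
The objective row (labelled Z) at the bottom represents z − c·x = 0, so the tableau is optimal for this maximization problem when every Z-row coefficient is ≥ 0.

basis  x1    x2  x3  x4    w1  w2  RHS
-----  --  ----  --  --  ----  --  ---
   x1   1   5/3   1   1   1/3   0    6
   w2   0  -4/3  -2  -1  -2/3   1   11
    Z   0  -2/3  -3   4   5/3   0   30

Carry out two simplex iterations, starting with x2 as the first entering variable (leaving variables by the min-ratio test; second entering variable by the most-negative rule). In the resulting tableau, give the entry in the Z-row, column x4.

7

Ratio test on column x2 — row 1: 6/(5/3) = 18/5; row 2: entry -4/3 ≤ 0. Minimum is 18/5 at row 1 (x1 leaves); pivot element 5/3.
Divide row 1 by 5/3; eliminate column x2 from the other rows.
Second iteration: most negative Z-row entry is -13/5 in column x3, so x3 enters.
Ratio test on column x3 — row 1: (18/5)/(3/5) = 6; row 2: entry -6/5 ≤ 0. Minimum is 6 at row 1 (x2 leaves); pivot element 3/5.
Divide row 1 by 3/5; eliminate column x3 from the other rows.
After both pivots, the entry at the Z-row, column x4 is 7.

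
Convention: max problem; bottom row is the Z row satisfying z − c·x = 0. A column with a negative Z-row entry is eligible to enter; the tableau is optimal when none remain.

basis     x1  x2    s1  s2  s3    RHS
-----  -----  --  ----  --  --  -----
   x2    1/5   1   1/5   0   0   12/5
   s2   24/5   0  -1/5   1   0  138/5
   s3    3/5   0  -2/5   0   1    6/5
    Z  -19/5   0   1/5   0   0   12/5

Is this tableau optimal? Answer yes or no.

no

The Z-row has a negative entry -19/5 in column x1, so it is not optimal.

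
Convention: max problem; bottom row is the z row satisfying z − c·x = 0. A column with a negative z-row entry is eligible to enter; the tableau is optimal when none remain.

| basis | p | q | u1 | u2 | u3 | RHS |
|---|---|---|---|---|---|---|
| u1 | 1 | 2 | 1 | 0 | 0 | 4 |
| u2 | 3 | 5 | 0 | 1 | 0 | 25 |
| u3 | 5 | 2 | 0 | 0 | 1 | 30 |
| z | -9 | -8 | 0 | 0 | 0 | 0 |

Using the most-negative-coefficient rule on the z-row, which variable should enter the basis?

p

Negative z-row entries: p: -9, q: -8.
The most negative is -9 in column p, so p enters.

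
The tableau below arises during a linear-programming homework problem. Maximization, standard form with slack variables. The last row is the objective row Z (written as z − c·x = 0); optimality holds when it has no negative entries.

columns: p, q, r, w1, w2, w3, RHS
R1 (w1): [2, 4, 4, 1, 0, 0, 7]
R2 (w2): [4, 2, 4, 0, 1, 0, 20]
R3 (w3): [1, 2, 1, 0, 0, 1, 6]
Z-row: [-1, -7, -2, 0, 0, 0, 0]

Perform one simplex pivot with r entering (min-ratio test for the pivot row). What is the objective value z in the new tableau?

7/2

Ratio test on column r — row 1: 7/4 = 7/4; row 2: 20/4 = 5; row 3: 6/1 = 6. Minimum is 7/4 at row 1 (w1 leaves); pivot element 4.
Pivot on row 1; the Z-row RHS becomes 0 − (-2)·(7/4) = 7/2.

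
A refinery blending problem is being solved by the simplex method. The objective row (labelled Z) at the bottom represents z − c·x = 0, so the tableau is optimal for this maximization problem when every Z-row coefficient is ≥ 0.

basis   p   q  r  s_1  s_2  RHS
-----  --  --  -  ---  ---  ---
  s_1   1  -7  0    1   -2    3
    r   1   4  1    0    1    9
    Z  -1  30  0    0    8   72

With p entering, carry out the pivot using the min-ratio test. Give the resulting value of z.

Ratio test on column p — row 1: 3/1 = 3; row 2: 9/1 = 9. Minimum is 3 at row 1 (s_1 leaves); pivot element 1.
Pivot on row 1; the Z-row RHS becomes 72 − (-1)·3 = 75.

75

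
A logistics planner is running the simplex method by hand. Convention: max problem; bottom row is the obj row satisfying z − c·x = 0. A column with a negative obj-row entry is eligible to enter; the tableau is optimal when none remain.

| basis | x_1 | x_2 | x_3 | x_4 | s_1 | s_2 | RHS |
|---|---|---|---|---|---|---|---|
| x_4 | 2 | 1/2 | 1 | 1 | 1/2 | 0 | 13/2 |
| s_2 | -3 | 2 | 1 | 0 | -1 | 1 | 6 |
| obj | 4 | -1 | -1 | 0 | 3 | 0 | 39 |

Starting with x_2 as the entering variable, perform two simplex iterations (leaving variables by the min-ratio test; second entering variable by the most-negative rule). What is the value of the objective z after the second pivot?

45

Ratio test on column x_2 — row 1: (13/2)/(1/2) = 13; row 2: 6/2 = 3. Minimum is 3 at row 2 (s_2 leaves); pivot element 2.
Pivot on row 2; the obj-row RHS becomes 39 − (-1)·3 = 42.
Next entering variable (most negative obj-row entry -1/2): x_3.
Ratio test on column x_3 — row 1: 5/(3/4) = 20/3; row 2: 3/(1/2) = 6. Minimum is 6 at row 2 (x_2 leaves); pivot element 1/2.
After the second pivot the obj-row RHS is 42 − (-1/2)·6 = 45.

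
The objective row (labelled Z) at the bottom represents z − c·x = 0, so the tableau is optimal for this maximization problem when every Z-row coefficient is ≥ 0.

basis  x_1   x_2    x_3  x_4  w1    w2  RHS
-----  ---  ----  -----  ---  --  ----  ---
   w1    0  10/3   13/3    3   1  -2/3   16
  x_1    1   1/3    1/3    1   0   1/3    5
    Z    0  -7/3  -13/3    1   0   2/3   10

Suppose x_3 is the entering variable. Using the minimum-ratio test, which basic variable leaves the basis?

w1

Column x_3 entries and ratios — w1: 16/(13/3) = 48/13; x_1: 5/(1/3) = 15.
Smallest ratio is 48/13 in the row of w1, so w1 leaves.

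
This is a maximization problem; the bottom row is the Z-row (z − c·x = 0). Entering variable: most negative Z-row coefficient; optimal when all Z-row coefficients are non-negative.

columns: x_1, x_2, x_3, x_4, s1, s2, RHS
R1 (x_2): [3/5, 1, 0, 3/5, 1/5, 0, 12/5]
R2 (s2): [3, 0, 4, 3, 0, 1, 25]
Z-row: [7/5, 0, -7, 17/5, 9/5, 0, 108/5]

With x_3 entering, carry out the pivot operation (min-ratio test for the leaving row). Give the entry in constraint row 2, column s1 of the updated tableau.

0

Ratio test on column x_3 — row 1: entry 0 ≤ 0; row 2: 25/4 = 25/4. Minimum is 25/4 at row 2 (s2 leaves); pivot element 4.
Divide row 2 by 4; eliminate column x_3 from the other rows.
In the new row 2, the s1 entry is the old entry divided by the pivot: 0/4 = 0.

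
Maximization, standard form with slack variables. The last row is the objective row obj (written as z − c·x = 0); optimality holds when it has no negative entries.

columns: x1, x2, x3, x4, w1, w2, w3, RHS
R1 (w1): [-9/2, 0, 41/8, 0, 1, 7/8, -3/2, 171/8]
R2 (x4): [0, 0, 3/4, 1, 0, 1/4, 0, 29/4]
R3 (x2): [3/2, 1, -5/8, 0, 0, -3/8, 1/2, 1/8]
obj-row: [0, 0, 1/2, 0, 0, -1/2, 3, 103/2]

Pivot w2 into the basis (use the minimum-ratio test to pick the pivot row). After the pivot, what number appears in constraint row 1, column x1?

-36/7

Ratio test on column w2 — row 1: (171/8)/(7/8) = 171/7; row 2: (29/4)/(1/4) = 29; row 3: entry -3/8 ≤ 0. Minimum is 171/7 at row 1 (w1 leaves); pivot element 7/8.
Divide row 1 by 7/8; eliminate column w2 from the other rows.
In the new row 1, the x1 entry is the old entry divided by the pivot: (-9/2)/(7/8) = -36/7.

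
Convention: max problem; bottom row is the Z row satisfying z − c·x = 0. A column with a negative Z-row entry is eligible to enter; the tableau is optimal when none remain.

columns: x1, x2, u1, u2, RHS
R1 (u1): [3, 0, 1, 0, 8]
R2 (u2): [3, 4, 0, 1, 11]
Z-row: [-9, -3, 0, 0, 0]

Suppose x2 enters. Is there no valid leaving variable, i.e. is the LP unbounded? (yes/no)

Column x2 has positive entries in row(s) 2, so the ratio test bounds it — not unbounded.

no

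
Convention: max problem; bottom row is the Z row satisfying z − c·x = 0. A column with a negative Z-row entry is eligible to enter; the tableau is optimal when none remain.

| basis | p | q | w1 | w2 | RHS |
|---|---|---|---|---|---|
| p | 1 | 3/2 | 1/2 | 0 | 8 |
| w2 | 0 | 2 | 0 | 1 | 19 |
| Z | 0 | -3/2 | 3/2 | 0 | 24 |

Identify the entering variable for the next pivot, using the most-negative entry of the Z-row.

Negative Z-row entries: q: -3/2.
The most negative is -3/2 in column q, so q enters.

q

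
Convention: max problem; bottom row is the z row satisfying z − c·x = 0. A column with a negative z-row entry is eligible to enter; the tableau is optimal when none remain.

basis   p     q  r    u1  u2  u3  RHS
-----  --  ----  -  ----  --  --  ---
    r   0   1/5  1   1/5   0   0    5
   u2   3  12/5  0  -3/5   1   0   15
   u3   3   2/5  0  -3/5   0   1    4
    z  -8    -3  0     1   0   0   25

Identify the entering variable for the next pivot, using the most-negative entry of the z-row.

Negative z-row entries: p: -8, q: -3.
The most negative is -8 in column p, so p enters.

p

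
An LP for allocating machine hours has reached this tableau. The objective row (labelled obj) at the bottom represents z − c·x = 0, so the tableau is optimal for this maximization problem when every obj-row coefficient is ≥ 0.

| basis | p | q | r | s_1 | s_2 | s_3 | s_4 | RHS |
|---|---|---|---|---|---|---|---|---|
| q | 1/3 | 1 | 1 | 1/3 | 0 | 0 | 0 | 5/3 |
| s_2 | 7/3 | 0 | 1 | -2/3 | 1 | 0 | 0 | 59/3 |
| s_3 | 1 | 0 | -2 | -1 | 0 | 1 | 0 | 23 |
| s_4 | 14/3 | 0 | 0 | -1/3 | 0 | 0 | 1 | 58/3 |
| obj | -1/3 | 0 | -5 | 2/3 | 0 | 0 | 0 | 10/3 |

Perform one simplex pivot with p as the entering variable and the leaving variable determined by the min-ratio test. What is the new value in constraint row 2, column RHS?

10

Ratio test on column p — row 1: (5/3)/(1/3) = 5; row 2: (59/3)/(7/3) = 59/7; row 3: 23/1 = 23; row 4: (58/3)/(14/3) = 29/7. Minimum is 29/7 at row 4 (s_4 leaves); pivot element 14/3.
Divide row 4 by 14/3; eliminate column p from the other rows.
Row 2 update in column RHS: 59/3 − (7/3)·(29/7) = 10.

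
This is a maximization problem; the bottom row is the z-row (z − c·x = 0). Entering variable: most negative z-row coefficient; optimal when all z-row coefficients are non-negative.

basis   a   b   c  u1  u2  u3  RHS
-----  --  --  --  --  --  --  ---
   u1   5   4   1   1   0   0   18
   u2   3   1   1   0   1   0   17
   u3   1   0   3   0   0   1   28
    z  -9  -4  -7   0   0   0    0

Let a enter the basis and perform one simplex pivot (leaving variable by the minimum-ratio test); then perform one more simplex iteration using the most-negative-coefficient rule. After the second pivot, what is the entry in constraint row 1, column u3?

-1/14

Ratio test on column a — row 1: 18/5 = 18/5; row 2: 17/3 = 17/3; row 3: 28/1 = 28. Minimum is 18/5 at row 1 (u1 leaves); pivot element 5.
Divide row 1 by 5; eliminate column a from the other rows.
Second iteration: most negative z-row entry is -26/5 in column c, so c enters.
Ratio test on column c — row 1: (18/5)/(1/5) = 18; row 2: (31/5)/(2/5) = 31/2; row 3: (122/5)/(14/5) = 61/7. Minimum is 61/7 at row 3 (u3 leaves); pivot element 14/5.
Divide row 3 by 14/5; eliminate column c from the other rows.
After both pivots, the entry at constraint row 1, column u3 is -1/14.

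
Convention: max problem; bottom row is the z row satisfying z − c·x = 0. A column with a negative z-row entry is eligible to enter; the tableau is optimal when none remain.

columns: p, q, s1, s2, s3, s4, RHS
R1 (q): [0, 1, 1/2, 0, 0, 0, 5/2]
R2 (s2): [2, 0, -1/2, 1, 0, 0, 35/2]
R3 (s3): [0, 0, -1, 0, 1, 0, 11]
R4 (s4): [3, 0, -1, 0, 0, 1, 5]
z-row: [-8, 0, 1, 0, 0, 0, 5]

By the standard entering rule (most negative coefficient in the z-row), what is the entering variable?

p

Negative z-row entries: p: -8.
The most negative is -8 in column p, so p enters.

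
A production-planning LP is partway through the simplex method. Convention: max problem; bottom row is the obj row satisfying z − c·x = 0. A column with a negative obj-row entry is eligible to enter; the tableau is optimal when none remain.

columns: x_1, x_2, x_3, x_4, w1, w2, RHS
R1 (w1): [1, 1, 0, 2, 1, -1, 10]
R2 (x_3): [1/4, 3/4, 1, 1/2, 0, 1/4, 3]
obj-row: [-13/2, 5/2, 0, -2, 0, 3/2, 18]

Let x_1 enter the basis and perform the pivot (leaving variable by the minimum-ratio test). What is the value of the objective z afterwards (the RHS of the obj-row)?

83

Ratio test on column x_1 — row 1: 10/1 = 10; row 2: 3/(1/4) = 12. Minimum is 10 at row 1 (w1 leaves); pivot element 1.
Pivot on row 1; the obj-row RHS becomes 18 − (-13/2)·10 = 83.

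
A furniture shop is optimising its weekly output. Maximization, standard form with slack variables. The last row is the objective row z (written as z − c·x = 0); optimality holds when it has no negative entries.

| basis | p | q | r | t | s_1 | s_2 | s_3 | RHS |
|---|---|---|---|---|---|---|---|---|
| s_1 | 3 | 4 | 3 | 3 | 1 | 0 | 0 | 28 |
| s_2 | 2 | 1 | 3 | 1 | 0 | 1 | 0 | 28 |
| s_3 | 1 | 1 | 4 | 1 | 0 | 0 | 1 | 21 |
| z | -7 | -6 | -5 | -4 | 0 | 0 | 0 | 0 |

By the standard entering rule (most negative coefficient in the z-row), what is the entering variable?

p

Negative z-row entries: p: -7, q: -6, r: -5, t: -4.
The most negative is -7 in column p, so p enters.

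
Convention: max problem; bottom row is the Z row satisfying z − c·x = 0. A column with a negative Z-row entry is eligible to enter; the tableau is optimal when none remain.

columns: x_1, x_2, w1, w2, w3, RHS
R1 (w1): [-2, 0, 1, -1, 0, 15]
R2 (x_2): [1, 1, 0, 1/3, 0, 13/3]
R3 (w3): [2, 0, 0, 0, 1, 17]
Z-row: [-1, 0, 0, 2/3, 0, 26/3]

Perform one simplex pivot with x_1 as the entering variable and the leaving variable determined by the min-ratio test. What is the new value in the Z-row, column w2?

Ratio test on column x_1 — row 1: entry -2 ≤ 0; row 2: (13/3)/1 = 13/3; row 3: 17/2 = 17/2. Minimum is 13/3 at row 2 (x_2 leaves); pivot element 1.
Divide row 2 by 1; eliminate column x_1 from the other rows.
Z-row update in column w2: 2/3 − (-1)·(1/3) = 1.

1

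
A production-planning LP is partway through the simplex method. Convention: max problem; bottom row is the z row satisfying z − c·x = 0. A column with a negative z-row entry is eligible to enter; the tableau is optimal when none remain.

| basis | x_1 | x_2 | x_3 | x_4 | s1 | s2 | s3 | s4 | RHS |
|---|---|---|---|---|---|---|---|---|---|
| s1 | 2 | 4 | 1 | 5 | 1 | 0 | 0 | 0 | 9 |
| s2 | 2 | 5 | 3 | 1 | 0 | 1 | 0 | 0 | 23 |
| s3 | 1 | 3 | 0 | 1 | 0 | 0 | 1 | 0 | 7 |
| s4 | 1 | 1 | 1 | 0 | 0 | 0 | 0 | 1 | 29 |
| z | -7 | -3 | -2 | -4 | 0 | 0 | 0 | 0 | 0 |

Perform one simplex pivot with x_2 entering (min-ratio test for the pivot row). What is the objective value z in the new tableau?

27/4

Ratio test on column x_2 — row 1: 9/4 = 9/4; row 2: 23/5 = 23/5; row 3: 7/3 = 7/3; row 4: 29/1 = 29. Minimum is 9/4 at row 1 (s1 leaves); pivot element 4.
Pivot on row 1; the z-row RHS becomes 0 − (-3)·(9/4) = 27/4.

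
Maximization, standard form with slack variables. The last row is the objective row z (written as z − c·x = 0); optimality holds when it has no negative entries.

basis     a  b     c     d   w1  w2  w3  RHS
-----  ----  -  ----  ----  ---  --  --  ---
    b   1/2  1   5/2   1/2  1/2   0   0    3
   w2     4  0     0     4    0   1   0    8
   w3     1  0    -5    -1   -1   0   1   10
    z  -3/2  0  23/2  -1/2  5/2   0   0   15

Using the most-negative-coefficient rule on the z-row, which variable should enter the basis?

a

Negative z-row entries: a: -3/2, d: -1/2.
The most negative is -3/2 in column a, so a enters.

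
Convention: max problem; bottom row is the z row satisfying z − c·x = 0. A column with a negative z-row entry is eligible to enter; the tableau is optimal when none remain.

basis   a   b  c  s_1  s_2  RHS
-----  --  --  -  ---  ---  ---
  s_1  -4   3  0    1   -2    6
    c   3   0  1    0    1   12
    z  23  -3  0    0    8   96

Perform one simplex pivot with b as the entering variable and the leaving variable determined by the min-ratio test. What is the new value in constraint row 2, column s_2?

Ratio test on column b — row 1: 6/3 = 2; row 2: entry 0 ≤ 0. Minimum is 2 at row 1 (s_1 leaves); pivot element 3.
Divide row 1 by 3; eliminate column b from the other rows.
Row 2 update in column s_2: 1 − 0·(-2/3) = 1.

1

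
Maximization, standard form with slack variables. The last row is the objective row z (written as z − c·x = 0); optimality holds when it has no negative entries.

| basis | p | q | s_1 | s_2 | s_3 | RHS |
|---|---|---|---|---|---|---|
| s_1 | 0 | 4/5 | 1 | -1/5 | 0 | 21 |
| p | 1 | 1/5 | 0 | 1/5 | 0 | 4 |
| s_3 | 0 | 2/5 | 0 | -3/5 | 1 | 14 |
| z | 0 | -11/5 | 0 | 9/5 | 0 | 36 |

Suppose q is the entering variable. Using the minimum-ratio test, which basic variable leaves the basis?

Column q entries and ratios — s_1: 21/(4/5) = 105/4; p: 4/(1/5) = 20; s_3: 14/(2/5) = 35.
Smallest ratio is 20 in the row of p, so p leaves.

p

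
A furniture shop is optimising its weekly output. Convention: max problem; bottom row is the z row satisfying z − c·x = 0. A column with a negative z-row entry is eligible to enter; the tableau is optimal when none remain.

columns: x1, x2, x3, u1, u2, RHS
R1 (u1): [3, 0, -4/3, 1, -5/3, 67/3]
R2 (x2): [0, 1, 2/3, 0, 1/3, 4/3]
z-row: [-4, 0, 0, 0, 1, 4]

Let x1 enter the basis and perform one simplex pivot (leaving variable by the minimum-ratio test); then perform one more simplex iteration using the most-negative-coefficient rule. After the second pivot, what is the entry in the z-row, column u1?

4/3

Ratio test on column x1 — row 1: (67/3)/3 = 67/9; row 2: entry 0 ≤ 0. Minimum is 67/9 at row 1 (u1 leaves); pivot element 3.
Divide row 1 by 3; eliminate column x1 from the other rows.
Second iteration: most negative z-row entry is -16/9 in column x3, so x3 enters.
Ratio test on column x3 — row 1: entry -4/9 ≤ 0; row 2: (4/3)/(2/3) = 2. Minimum is 2 at row 2 (x2 leaves); pivot element 2/3.
Divide row 2 by 2/3; eliminate column x3 from the other rows.
After both pivots, the entry at the z-row, column u1 is 4/3.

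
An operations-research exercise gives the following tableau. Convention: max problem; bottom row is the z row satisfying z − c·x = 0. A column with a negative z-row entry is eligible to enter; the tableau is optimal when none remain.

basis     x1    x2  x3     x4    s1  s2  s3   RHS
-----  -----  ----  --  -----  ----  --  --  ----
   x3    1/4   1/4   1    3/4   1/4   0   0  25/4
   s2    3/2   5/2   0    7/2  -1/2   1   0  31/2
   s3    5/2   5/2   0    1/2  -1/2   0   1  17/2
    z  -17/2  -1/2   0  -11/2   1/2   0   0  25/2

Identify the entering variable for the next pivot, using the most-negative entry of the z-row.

Negative z-row entries: x1: -17/2, x2: -1/2, x4: -11/2.
The most negative is -17/2 in column x1, so x1 enters.

x1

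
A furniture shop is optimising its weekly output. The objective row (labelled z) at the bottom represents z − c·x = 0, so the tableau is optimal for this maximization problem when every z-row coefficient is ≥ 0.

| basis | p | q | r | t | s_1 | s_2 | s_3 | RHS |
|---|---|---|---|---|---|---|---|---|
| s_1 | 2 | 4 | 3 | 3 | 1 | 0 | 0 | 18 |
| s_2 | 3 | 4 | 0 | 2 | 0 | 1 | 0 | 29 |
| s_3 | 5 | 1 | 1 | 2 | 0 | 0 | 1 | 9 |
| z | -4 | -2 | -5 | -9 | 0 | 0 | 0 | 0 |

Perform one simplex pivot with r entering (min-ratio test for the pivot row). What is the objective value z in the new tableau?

30

Ratio test on column r — row 1: 18/3 = 6; row 2: entry 0 ≤ 0; row 3: 9/1 = 9. Minimum is 6 at row 1 (s_1 leaves); pivot element 3.
Pivot on row 1; the z-row RHS becomes 0 − (-5)·6 = 30.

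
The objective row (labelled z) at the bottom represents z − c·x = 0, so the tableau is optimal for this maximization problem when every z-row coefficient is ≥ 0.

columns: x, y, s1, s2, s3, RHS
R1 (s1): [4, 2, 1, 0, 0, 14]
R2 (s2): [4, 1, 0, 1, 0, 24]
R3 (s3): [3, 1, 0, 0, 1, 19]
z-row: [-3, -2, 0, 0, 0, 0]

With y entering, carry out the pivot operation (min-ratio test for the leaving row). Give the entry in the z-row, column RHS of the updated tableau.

14

Ratio test on column y — row 1: 14/2 = 7; row 2: 24/1 = 24; row 3: 19/1 = 19. Minimum is 7 at row 1 (s1 leaves); pivot element 2.
Divide row 1 by 2; eliminate column y from the other rows.
z-row update in column RHS: 0 − (-2)·7 = 14.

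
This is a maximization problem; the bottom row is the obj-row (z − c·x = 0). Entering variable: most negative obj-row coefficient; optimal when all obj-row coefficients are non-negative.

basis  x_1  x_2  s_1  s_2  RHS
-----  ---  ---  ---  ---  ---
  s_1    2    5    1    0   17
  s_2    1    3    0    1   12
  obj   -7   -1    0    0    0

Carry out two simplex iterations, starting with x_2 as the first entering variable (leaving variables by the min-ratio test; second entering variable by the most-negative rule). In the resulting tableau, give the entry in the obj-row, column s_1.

Ratio test on column x_2 — row 1: 17/5 = 17/5; row 2: 12/3 = 4. Minimum is 17/5 at row 1 (s_1 leaves); pivot element 5.
Divide row 1 by 5; eliminate column x_2 from the other rows.
Second iteration: most negative obj-row entry is -33/5 in column x_1, so x_1 enters.
Ratio test on column x_1 — row 1: (17/5)/(2/5) = 17/2; row 2: entry -1/5 ≤ 0. Minimum is 17/2 at row 1 (x_2 leaves); pivot element 2/5.
Divide row 1 by 2/5; eliminate column x_1 from the other rows.
After both pivots, the entry at the obj-row, column s_1 is 7/2.

7/2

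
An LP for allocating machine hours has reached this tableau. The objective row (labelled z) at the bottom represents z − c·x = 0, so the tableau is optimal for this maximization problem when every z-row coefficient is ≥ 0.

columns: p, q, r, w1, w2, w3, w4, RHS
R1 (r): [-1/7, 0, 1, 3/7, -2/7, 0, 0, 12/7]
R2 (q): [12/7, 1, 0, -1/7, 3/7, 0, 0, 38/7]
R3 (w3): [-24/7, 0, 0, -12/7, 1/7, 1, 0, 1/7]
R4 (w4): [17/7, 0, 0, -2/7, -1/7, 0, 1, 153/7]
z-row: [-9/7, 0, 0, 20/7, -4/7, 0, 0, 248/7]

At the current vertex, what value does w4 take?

153/7

w4 is basic (row 4); its value is the RHS of that row, 153/7.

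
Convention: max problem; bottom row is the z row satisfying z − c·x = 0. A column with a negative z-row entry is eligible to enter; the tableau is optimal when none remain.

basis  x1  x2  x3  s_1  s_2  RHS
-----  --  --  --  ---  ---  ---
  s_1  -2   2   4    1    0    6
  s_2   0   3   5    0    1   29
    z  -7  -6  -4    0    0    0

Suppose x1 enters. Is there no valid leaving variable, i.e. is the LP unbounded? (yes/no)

yes

Every constraint-row entry in column x1 is ≤ 0, so increasing x1 is unbounded.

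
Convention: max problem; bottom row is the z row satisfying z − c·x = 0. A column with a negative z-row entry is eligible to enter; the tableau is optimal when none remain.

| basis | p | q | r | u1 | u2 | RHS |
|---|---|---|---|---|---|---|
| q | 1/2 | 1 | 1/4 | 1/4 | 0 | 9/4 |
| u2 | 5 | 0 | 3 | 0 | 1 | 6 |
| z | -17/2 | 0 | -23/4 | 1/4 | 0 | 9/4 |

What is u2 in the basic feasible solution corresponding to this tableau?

6

u2 is basic (row 2); its value is the RHS of that row, 6.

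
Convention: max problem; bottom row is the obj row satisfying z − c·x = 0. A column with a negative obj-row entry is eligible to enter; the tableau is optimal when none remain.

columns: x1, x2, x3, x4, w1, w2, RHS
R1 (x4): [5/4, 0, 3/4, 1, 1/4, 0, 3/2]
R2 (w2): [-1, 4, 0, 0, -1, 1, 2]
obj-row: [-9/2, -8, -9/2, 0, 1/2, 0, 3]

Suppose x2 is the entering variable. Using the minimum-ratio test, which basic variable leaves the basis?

w2

Column x2 entries and ratios — x4: 0 ≤ 0, skip; w2: 2/4 = 1/2.
Smallest ratio is 1/2 in the row of w2, so w2 leaves.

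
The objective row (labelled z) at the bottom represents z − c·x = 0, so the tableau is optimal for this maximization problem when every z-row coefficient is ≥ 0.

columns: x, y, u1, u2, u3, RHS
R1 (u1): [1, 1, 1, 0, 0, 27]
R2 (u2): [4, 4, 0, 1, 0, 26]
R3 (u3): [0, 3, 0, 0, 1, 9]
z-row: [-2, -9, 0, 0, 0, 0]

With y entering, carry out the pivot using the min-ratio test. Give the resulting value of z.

27

Ratio test on column y — row 1: 27/1 = 27; row 2: 26/4 = 13/2; row 3: 9/3 = 3. Minimum is 3 at row 3 (u3 leaves); pivot element 3.
Pivot on row 3; the z-row RHS becomes 0 − (-9)·3 = 27.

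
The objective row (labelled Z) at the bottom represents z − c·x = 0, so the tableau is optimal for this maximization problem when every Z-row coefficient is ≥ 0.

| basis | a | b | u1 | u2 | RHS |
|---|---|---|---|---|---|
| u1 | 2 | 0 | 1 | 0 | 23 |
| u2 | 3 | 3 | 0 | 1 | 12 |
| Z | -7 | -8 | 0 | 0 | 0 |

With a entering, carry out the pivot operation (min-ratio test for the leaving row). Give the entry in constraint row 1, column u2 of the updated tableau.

Ratio test on column a — row 1: 23/2 = 23/2; row 2: 12/3 = 4. Minimum is 4 at row 2 (u2 leaves); pivot element 3.
Divide row 2 by 3; eliminate column a from the other rows.
Row 1 update in column u2: 0 − 2·(1/3) = -2/3.

-2/3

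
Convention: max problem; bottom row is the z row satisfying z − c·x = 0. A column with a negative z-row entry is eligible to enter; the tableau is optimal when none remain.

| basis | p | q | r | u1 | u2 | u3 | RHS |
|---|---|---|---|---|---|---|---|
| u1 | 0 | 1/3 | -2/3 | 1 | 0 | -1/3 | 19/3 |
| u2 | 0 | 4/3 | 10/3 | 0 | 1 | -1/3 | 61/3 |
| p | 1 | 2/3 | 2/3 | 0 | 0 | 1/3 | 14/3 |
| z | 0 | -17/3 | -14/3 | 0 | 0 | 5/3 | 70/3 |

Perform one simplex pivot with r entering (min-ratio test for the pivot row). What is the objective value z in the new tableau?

Ratio test on column r — row 1: entry -2/3 ≤ 0; row 2: (61/3)/(10/3) = 61/10; row 3: (14/3)/(2/3) = 7. Minimum is 61/10 at row 2 (u2 leaves); pivot element 10/3.
Pivot on row 2; the z-row RHS becomes 70/3 − (-14/3)·(61/10) = 259/5.

259/5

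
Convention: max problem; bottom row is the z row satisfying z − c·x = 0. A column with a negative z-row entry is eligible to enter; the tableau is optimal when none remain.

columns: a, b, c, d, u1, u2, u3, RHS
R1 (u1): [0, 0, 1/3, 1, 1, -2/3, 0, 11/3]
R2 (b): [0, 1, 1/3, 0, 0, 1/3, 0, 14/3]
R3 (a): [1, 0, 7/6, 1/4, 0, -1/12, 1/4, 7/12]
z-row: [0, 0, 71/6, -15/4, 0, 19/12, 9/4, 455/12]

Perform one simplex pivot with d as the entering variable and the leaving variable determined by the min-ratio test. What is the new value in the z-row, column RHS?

140/3

Ratio test on column d — row 1: (11/3)/1 = 11/3; row 2: entry 0 ≤ 0; row 3: (7/12)/(1/4) = 7/3. Minimum is 7/3 at row 3 (a leaves); pivot element 1/4.
Divide row 3 by 1/4; eliminate column d from the other rows.
z-row update in column RHS: 455/12 − (-15/4)·(7/3) = 140/3.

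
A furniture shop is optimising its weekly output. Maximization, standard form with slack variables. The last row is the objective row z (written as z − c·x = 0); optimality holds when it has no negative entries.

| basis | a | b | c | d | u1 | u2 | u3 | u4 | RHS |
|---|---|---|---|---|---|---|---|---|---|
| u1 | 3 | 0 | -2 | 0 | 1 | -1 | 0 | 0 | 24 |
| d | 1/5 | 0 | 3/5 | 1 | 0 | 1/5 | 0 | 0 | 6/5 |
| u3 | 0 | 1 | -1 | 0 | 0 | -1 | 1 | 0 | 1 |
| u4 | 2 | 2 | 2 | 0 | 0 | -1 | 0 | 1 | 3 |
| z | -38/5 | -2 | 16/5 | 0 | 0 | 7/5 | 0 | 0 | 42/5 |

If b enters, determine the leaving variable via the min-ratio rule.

Column b entries and ratios — u1: 0 ≤ 0, skip; d: 0 ≤ 0, skip; u3: 1/1 = 1; u4: 3/2 = 3/2.
Smallest ratio is 1 in the row of u3, so u3 leaves.

u3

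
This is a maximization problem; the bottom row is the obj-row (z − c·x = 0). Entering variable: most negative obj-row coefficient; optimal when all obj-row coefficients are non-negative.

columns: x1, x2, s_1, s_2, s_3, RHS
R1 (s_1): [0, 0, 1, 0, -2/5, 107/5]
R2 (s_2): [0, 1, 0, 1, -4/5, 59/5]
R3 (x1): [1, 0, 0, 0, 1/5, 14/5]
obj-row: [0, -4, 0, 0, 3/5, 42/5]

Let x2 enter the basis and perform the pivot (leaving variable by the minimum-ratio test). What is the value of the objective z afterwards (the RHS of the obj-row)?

278/5

Ratio test on column x2 — row 1: entry 0 ≤ 0; row 2: (59/5)/1 = 59/5; row 3: entry 0 ≤ 0. Minimum is 59/5 at row 2 (s_2 leaves); pivot element 1.
Pivot on row 2; the obj-row RHS becomes 42/5 − (-4)·(59/5) = 278/5.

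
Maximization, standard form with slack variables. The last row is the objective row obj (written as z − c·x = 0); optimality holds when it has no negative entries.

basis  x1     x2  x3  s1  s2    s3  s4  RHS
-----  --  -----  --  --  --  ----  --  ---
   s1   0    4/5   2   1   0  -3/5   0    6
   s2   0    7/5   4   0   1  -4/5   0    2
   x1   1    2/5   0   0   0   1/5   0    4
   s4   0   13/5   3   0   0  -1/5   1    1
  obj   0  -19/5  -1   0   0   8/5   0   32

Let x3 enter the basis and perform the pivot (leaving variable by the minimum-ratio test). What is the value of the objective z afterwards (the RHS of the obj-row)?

97/3

Ratio test on column x3 — row 1: 6/2 = 3; row 2: 2/4 = 1/2; row 3: entry 0 ≤ 0; row 4: 1/3 = 1/3. Minimum is 1/3 at row 4 (s4 leaves); pivot element 3.
Pivot on row 4; the obj-row RHS becomes 32 − (-1)·(1/3) = 97/3.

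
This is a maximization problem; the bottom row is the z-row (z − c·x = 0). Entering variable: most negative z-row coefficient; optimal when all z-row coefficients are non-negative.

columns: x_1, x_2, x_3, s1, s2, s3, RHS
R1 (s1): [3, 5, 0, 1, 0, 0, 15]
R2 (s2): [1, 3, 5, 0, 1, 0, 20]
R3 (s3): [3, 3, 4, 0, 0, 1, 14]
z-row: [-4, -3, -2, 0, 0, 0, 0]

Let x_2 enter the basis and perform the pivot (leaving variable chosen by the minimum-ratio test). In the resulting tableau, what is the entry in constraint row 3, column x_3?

Ratio test on column x_2 — row 1: 15/5 = 3; row 2: 20/3 = 20/3; row 3: 14/3 = 14/3. Minimum is 3 at row 1 (s1 leaves); pivot element 5.
Divide row 1 by 5; eliminate column x_2 from the other rows.
Row 3 update in column x_3: 4 − 3·0 = 4.

4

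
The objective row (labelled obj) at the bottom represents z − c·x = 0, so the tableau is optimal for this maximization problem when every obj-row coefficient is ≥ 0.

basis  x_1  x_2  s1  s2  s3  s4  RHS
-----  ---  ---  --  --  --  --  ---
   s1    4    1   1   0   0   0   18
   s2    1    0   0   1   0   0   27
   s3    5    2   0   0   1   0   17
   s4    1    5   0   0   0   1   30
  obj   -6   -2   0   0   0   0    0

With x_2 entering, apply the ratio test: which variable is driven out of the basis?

Column x_2 entries and ratios — s1: 18/1 = 18; s2: 0 ≤ 0, skip; s3: 17/2 = 17/2; s4: 30/5 = 6.
Smallest ratio is 6 in the row of s4, so s4 leaves.

s4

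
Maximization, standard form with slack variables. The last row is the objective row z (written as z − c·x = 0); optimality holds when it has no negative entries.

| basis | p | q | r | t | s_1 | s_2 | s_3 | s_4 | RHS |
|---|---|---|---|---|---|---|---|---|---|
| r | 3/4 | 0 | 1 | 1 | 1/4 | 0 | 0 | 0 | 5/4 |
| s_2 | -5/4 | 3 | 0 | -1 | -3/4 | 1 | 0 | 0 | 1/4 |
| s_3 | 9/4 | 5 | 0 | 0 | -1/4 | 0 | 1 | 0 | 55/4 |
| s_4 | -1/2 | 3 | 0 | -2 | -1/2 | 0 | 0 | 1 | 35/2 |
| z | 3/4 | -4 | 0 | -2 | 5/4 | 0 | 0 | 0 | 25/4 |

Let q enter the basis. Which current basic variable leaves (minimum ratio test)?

s_2

Column q entries and ratios — r: 0 ≤ 0, skip; s_2: (1/4)/3 = 1/12; s_3: (55/4)/5 = 11/4; s_4: (35/2)/3 = 35/6.
Smallest ratio is 1/12 in the row of s_2, so s_2 leaves.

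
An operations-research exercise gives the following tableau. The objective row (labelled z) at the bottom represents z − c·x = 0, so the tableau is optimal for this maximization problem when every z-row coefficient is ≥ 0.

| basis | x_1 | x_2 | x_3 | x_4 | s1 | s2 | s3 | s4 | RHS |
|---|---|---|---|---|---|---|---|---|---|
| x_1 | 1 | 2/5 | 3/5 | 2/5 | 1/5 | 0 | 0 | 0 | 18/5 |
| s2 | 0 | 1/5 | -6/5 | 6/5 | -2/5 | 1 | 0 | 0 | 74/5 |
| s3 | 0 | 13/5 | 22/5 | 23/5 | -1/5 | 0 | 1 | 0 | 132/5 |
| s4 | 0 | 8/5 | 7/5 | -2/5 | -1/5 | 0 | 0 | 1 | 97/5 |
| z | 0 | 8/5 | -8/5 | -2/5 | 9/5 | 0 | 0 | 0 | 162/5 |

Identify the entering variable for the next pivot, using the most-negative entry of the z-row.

x_3

Negative z-row entries: x_3: -8/5, x_4: -2/5.
The most negative is -8/5 in column x_3, so x_3 enters.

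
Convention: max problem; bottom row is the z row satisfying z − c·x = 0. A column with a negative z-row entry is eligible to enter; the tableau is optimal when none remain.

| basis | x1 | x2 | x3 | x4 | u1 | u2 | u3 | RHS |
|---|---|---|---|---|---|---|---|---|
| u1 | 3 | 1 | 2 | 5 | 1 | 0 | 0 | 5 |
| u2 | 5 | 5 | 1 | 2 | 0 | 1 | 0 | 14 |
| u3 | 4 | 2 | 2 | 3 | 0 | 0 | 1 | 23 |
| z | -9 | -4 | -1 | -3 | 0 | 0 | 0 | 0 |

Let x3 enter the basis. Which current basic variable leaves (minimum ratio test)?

Column x3 entries and ratios — u1: 5/2 = 5/2; u2: 14/1 = 14; u3: 23/2 = 23/2.
Smallest ratio is 5/2 in the row of u1, so u1 leaves.

u1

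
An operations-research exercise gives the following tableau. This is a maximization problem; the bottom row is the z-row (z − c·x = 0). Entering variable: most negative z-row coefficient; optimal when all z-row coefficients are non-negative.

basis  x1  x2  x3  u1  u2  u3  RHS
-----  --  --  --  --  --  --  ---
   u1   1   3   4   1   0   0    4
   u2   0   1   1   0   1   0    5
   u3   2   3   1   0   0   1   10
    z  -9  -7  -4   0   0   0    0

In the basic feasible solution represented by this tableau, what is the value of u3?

u3 is basic (row 3); its value is the RHS of that row, 10.

10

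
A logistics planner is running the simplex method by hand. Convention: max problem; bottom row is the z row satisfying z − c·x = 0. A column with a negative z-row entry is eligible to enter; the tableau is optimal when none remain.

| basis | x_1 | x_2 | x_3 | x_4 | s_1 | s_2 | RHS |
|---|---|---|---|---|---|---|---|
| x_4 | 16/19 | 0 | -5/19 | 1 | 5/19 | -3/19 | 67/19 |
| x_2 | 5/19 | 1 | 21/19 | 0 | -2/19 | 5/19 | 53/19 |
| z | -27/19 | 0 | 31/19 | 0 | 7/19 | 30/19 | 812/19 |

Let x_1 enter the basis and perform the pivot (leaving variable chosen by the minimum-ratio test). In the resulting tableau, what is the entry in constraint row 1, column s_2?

Ratio test on column x_1 — row 1: (67/19)/(16/19) = 67/16; row 2: (53/19)/(5/19) = 53/5. Minimum is 67/16 at row 1 (x_4 leaves); pivot element 16/19.
Divide row 1 by 16/19; eliminate column x_1 from the other rows.
In the new row 1, the s_2 entry is the old entry divided by the pivot: (-3/19)/(16/19) = -3/16.

-3/16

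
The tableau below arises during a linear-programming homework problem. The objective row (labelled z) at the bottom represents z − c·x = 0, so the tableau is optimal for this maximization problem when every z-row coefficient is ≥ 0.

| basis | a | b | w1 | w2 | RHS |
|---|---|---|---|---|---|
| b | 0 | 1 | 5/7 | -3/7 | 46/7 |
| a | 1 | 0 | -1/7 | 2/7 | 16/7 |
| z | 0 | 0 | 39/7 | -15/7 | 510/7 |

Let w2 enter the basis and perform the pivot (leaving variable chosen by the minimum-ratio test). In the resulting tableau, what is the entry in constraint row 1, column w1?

1/2

Ratio test on column w2 — row 1: entry -3/7 ≤ 0; row 2: (16/7)/(2/7) = 8. Minimum is 8 at row 2 (a leaves); pivot element 2/7.
Divide row 2 by 2/7; eliminate column w2 from the other rows.
Row 1 update in column w1: 5/7 − (-3/7)·(-1/2) = 1/2.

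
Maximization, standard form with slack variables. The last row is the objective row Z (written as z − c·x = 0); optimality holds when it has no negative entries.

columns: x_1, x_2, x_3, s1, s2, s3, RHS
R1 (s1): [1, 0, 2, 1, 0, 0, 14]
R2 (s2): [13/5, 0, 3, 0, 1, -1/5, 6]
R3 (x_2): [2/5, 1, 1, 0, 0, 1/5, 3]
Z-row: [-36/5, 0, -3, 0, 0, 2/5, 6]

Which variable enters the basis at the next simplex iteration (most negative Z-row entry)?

x_1

Negative Z-row entries: x_1: -36/5, x_3: -3.
The most negative is -36/5 in column x_1, so x_1 enters.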